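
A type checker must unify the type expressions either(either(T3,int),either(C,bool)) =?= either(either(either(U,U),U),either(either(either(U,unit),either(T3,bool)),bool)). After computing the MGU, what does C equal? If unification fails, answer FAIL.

either(either(int,unit),either(either(int,int),bool))

Decompose either/2: either(T3,int) =?= either(either(U,U),U),  either(C,bool) =?= either(either(either(U,unit),either(T3,bool)),bool).
Decompose either/2: T3 =?= either(U,U),  int =?= U.
Bind T3 := either(U,U); substituting into the one remaining equation that mentions T3 gives: either(C,bool) =?= either(either(either(U,unit),either(either(U,U),bool)),bool).
Bind U := int; substituting into the remaining equation gives: either(C,bool) =?= either(either(either(int,unit),either(either(int,int),bool)),bool). Substituting into the earlier binding gives T3 := either(int,int).
Decompose either/2: C =?= either(either(int,unit),either(either(int,int),bool)),  bool =?= bool.
Bind C := either(either(int,unit),either(either(int,int),bool)); no other remaining equation mentions C.
Delete trivial equation bool =?= bool.
MGU = { T3 ↦ either(int,int), U ↦ int, C ↦ either(either(int,unit),either(either(int,int),bool)) }, so C ↦ either(either(int,unit),either(either(int,int),bool)).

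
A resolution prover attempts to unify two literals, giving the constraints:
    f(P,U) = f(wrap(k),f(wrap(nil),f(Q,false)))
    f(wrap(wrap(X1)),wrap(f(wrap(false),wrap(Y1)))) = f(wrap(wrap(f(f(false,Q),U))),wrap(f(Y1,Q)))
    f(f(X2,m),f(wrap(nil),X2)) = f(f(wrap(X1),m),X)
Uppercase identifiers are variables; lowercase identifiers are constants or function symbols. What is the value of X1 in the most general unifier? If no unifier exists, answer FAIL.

f(f(false,wrap(wrap(false))),f(wrap(nil),f(wrap(wrap(false)),false)))

Decompose f/2: P = wrap(k),  U = f(wrap(nil),f(Q,false)).
Bind P := wrap(k); no other remaining equation mentions P.
Bind U := f(wrap(nil),f(Q,false)); substituting into the one remaining equation that mentions U gives: f(wrap(wrap(X1)),wrap(f(wrap(false),wrap(Y1)))) = f(wrap(wrap(f(f(false,Q),f(wrap(nil),f(Q,false))))),wrap(f(Y1,Q))).
Decompose f/2: wrap(wrap(X1)) = wrap(wrap(f(f(false,Q),f(wrap(nil),f(Q,false))))),  wrap(f(wrap(false),wrap(Y1))) = wrap(f(Y1,Q)).
Decompose wrap/1: wrap(X1) = wrap(f(f(false,Q),f(wrap(nil),f(Q,false)))).
Decompose wrap/1: X1 = f(f(false,Q),f(wrap(nil),f(Q,false))).
Bind X1 := f(f(false,Q),f(wrap(nil),f(Q,false))); substituting into the one remaining equation that mentions X1 gives: f(f(X2,m),f(wrap(nil),X2)) = f(f(wrap(f(f(false,Q),f(wrap(nil),f(Q,false)))),m),X).
Decompose wrap/1: f(wrap(false),wrap(Y1)) = f(Y1,Q).
Decompose f/2: wrap(false) = Y1,  wrap(Y1) = Q.
Bind Y1 := wrap(false); substituting into the one remaining equation that mentions Y1 gives: wrap(wrap(false)) = Q.
Bind Q := wrap(wrap(false)); substituting into the remaining equation gives: f(f(X2,m),f(wrap(nil),X2)) = f(f(wrap(f(f(false,wrap(wrap(false))),f(wrap(nil),f(wrap(wrap(false)),false)))),m),X). Substituting into the earlier bindings gives U := f(wrap(nil),f(wrap(wrap(false)),false)), X1 := f(f(false,wrap(wrap(false))),f(wrap(nil),f(wrap(wrap(false)),false))).
Decompose f/2: f(X2,m) = f(wrap(f(f(false,wrap(wrap(false))),f(wrap(nil),f(wrap(wrap(false)),false)))),m),  f(wrap(nil),X2) = X.
Decompose f/2: X2 = wrap(f(f(false,wrap(wrap(false))),f(wrap(nil),f(wrap(wrap(false)),false)))),  m = m.
Bind X2 := wrap(f(f(false,wrap(wrap(false))),f(wrap(nil),f(wrap(wrap(false)),false)))); substituting into the one remaining equation that mentions X2 gives: f(wrap(nil),wrap(f(f(false,wrap(wrap(false))),f(wrap(nil),f(wrap(wrap(false)),false))))) = X.
Delete trivial equation m = m.
Bind X := f(wrap(nil),wrap(f(f(false,wrap(wrap(false))),f(wrap(nil),f(wrap(wrap(false)),false))))).
MGU = { P ↦ wrap(k), U ↦ f(wrap(nil),f(wrap(wrap(false)),false)), X1 ↦ f(f(false,wrap(wrap(false))),f(wrap(nil),f(wrap(wrap(false)),false))), Y1 ↦ wrap(false), Q ↦ wrap(wrap(false)), X2 ↦ wrap(f(f(false,wrap(wrap(false))),f(wrap(nil),f(wrap(wrap(false)),false)))), X ↦ f(wrap(nil),wrap(f(f(false,wrap(wrap(false))),f(wrap(nil),f(wrap(wrap(false)),false))))) }, so X1 ↦ f(f(false,wrap(wrap(false))),f(wrap(nil),f(wrap(wrap(false)),false))).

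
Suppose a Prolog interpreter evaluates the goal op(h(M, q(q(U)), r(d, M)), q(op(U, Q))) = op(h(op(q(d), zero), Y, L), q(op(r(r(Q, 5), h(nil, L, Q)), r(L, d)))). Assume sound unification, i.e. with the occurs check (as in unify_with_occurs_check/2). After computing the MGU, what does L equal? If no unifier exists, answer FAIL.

r(d, op(q(d), zero))

Decompose op/2: h(M, q(q(U)), r(d, M)) = h(op(q(d), zero), Y, L),  q(op(U, Q)) = q(op(r(r(Q, 5), h(nil, L, Q)), r(L, d))).
Decompose h/3: M = op(q(d), zero),  q(q(U)) = Y,  r(d, M) = L.
Bind M := op(q(d), zero); substituting into the one remaining equation that mentions M gives: r(d, op(q(d), zero)) = L.
Bind Y := q(q(U)); no other remaining equation mentions Y.
Bind L := r(d, op(q(d), zero)); substituting into the remaining equation gives: q(op(U, Q)) = q(op(r(r(Q, 5), h(nil, r(d, op(q(d), zero)), Q)), r(r(d, op(q(d), zero)), d))).
Decompose q/1: op(U, Q) = op(r(r(Q, 5), h(nil, r(d, op(q(d), zero)), Q)), r(r(d, op(q(d), zero)), d)).
Decompose op/2: U = r(r(Q, 5), h(nil, r(d, op(q(d), zero)), Q)),  Q = r(r(d, op(q(d), zero)), d).
Bind U := r(r(Q, 5), h(nil, r(d, op(q(d), zero)), Q)); no other remaining equation mentions U. Substituting into the earlier binding gives Y := q(q(r(r(Q, 5), h(nil, r(d, op(q(d), zero)), Q)))).
Bind Q := r(r(d, op(q(d), zero)), d). Substituting into the earlier bindings gives Y := q(q(r(r(r(r(d, op(q(d), zero)), d), 5), h(nil, r(d, op(q(d), zero)), r(r(d, op(q(d), zero)), d))))), U := r(r(r(r(d, op(q(d), zero)), d), 5), h(nil, r(d, op(q(d), zero)), r(r(d, op(q(d), zero)), d))).
MGU = { M -> op(q(d), zero), Y -> q(q(r(r(r(r(d, op(q(d), zero)), d), 5), h(nil, r(d, op(q(d), zero)), r(r(d, op(q(d), zero)), d))))), L -> r(d, op(q(d), zero)), U -> r(r(r(r(d, op(q(d), zero)), d), 5), h(nil, r(d, op(q(d), zero)), r(r(d, op(q(d), zero)), d))), Q -> r(r(d, op(q(d), zero)), d) }, so L -> r(d, op(q(d), zero)).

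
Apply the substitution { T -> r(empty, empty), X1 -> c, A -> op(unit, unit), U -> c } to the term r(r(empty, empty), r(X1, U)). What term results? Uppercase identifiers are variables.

r(r(empty, empty), r(c, c))

Replace each occurrence of X1 with c.
Replace each occurrence of U with c.
Result: r(r(empty, empty), r(c, c)).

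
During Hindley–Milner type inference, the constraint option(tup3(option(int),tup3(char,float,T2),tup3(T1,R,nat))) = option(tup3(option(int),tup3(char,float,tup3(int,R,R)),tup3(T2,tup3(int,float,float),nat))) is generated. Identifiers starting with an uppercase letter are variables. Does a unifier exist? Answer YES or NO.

YES

Decompose option/1: tup3(option(int),tup3(char,float,T2),tup3(T1,R,nat)) = tup3(option(int),tup3(char,float,tup3(int,R,R)),tup3(T2,tup3(int,float,float),nat)).
Decompose tup3/3: option(int) = option(int),  tup3(char,float,T2) = tup3(char,float,tup3(int,R,R)),  tup3(T1,R,nat) = tup3(T2,tup3(int,float,float),nat).
Delete trivial equation option(int) = option(int).
Decompose tup3/3: char = char,  float = float,  T2 = tup3(int,R,R).
Delete trivial equation char = char.
Delete trivial equation float = float.
Bind T2 := tup3(int,R,R); substituting into the remaining equation gives: tup3(T1,R,nat) = tup3(tup3(int,R,R),tup3(int,float,float),nat).
Decompose tup3/3: T1 = tup3(int,R,R),  R = tup3(int,float,float),  nat = nat.
Bind T1 := tup3(int,R,R); no other remaining equation mentions T1.
Bind R := tup3(int,float,float); no other remaining equation mentions R. Substituting into the earlier bindings gives T2 := tup3(int,tup3(int,float,float),tup3(int,float,float)), T1 := tup3(int,tup3(int,float,float),tup3(int,float,float)).
Delete trivial equation nat = nat.
No equations remain and no clash or occurs-check failure arose, so a unifier exists.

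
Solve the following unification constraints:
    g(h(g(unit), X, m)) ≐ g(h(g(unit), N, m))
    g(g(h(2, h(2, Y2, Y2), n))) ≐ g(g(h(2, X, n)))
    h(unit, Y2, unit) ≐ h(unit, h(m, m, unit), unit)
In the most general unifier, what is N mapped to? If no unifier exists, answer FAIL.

h(2, h(m, m, unit), h(m, m, unit))

Decompose g/1: h(g(unit), X, m) ≐ h(g(unit), N, m).
Decompose h/3: g(unit) ≐ g(unit),  X ≐ N,  m ≐ m.
Delete trivial equation g(unit) ≐ g(unit).
Bind X := N; substituting into the one remaining equation that mentions X gives: g(g(h(2, h(2, Y2, Y2), n))) ≐ g(g(h(2, N, n))).
Delete trivial equation m ≐ m.
Decompose g/1: g(h(2, h(2, Y2, Y2), n)) ≐ g(h(2, N, n)).
Decompose g/1: h(2, h(2, Y2, Y2), n) ≐ h(2, N, n).
Decompose h/3: 2 ≐ 2,  h(2, Y2, Y2) ≐ N,  n ≐ n.
Delete trivial equation 2 ≐ 2.
Bind N := h(2, Y2, Y2); no other remaining equation mentions N. Substituting into the earlier binding gives X := h(2, Y2, Y2).
Delete trivial equation n ≐ n.
Decompose h/3: unit ≐ unit,  Y2 ≐ h(m, m, unit),  unit ≐ unit.
Delete trivial equation unit ≐ unit.
Bind Y2 := h(m, m, unit); no other remaining equation mentions Y2. Substituting into the earlier bindings gives X := h(2, h(m, m, unit), h(m, m, unit)), N := h(2, h(m, m, unit), h(m, m, unit)).
Delete trivial equation unit ≐ unit.
MGU = { X -> h(2, h(m, m, unit), h(m, m, unit)), N -> h(2, h(m, m, unit), h(m, m, unit)), Y2 -> h(m, m, unit) }, so N -> h(2, h(m, m, unit), h(m, m, unit)).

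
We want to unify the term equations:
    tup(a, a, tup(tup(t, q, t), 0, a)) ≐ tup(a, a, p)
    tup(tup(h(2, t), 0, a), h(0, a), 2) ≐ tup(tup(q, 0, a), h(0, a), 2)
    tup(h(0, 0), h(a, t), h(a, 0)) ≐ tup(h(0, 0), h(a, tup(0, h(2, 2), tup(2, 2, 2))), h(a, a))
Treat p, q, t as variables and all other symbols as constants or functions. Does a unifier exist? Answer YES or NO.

NO

Decompose tup/3: a ≐ a,  a ≐ a,  tup(tup(t, q, t), 0, a) ≐ p.
Delete trivial equation a ≐ a.
Delete trivial equation a ≐ a.
Bind p := tup(tup(t, q, t), 0, a); no other remaining equation mentions p.
Decompose tup/3: tup(h(2, t), 0, a) ≐ tup(q, 0, a),  h(0, a) ≐ h(0, a),  2 ≐ 2.
Decompose tup/3: h(2, t) ≐ q,  0 ≐ 0,  a ≐ a.
Bind q := h(2, t); no other remaining equation mentions q. Substituting into the earlier binding gives p := tup(tup(t, h(2, t), t), 0, a).
Delete trivial equation 0 ≐ 0.
Delete trivial equation a ≐ a.
Delete trivial equation h(0, a) ≐ h(0, a).
Delete trivial equation 2 ≐ 2.
Decompose tup/3: h(0, 0) ≐ h(0, 0),  h(a, t) ≐ h(a, tup(0, h(2, 2), tup(2, 2, 2))),  h(a, 0) ≐ h(a, a).
Delete trivial equation h(0, 0) ≐ h(0, 0).
Decompose h/2: a ≐ a,  t ≐ tup(0, h(2, 2), tup(2, 2, 2)).
Delete trivial equation a ≐ a.
Bind t := tup(0, h(2, 2), tup(2, 2, 2)); no other remaining equation mentions t. Substituting into the earlier bindings gives p := tup(tup(tup(0, h(2, 2), tup(2, 2, 2)), h(2, tup(0, h(2, 2), tup(2, 2, 2))), tup(0, h(2, 2), tup(2, 2, 2))), 0, a), q := h(2, tup(0, h(2, 2), tup(2, 2, 2))).
Decompose h/2: a ≐ a,  0 ≐ a.
Delete trivial equation a ≐ a.
Clash: constants 0 and a differ; no unifier exists.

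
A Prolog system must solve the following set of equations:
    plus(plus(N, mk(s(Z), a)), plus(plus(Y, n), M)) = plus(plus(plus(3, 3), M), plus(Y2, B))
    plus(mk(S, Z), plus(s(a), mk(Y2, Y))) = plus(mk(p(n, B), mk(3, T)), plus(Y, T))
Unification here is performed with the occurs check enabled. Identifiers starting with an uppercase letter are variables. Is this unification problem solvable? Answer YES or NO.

YES

Decompose plus/2: plus(N, mk(s(Z), a)) = plus(plus(3, 3), M),  plus(plus(Y, n), M) = plus(Y2, B).
Decompose plus/2: N = plus(3, 3),  mk(s(Z), a) = M.
Bind N := plus(3, 3); no other remaining equation mentions N.
Bind M := mk(s(Z), a); substituting into the one remaining equation that mentions M gives: plus(plus(Y, n), mk(s(Z), a)) = plus(Y2, B).
Decompose plus/2: plus(Y, n) = Y2,  mk(s(Z), a) = B.
Bind Y2 := plus(Y, n); substituting into the one remaining equation that mentions Y2 gives: plus(mk(S, Z), plus(s(a), mk(plus(Y, n), Y))) = plus(mk(p(n, B), mk(3, T)), plus(Y, T)).
Bind B := mk(s(Z), a); substituting into the remaining equation gives: plus(mk(S, Z), plus(s(a), mk(plus(Y, n), Y))) = plus(mk(p(n, mk(s(Z), a)), mk(3, T)), plus(Y, T)).
Decompose plus/2: mk(S, Z) = mk(p(n, mk(s(Z), a)), mk(3, T)),  plus(s(a), mk(plus(Y, n), Y)) = plus(Y, T).
Decompose mk/2: S = p(n, mk(s(Z), a)),  Z = mk(3, T).
Bind S := p(n, mk(s(Z), a)); no other remaining equation mentions S.
Bind Z := mk(3, T); no other remaining equation mentions Z. Substituting into the earlier bindings gives M := mk(s(mk(3, T)), a), B := mk(s(mk(3, T)), a), S := p(n, mk(s(mk(3, T)), a)).
Decompose plus/2: s(a) = Y,  mk(plus(Y, n), Y) = T.
Bind Y := s(a); substituting into the remaining equation gives: mk(plus(s(a), n), s(a)) = T. Substituting into the earlier binding gives Y2 := plus(s(a), n).
Bind T := mk(plus(s(a), n), s(a)). Substituting into the earlier bindings gives M := mk(s(mk(3, mk(plus(s(a), n), s(a)))), a), B := mk(s(mk(3, mk(plus(s(a), n), s(a)))), a), S := p(n, mk(s(mk(3, mk(plus(s(a), n), s(a)))), a)), Z := mk(3, mk(plus(s(a), n), s(a))).
No equations remain and no clash or occurs-check failure arose, so a unifier exists.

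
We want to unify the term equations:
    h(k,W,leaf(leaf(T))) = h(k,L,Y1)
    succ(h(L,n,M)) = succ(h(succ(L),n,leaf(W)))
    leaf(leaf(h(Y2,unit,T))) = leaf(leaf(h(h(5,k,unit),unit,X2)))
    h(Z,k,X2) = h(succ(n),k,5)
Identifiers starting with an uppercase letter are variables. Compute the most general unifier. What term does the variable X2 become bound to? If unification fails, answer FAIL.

FAIL

Decompose h/3: k = k,  W = L,  leaf(leaf(T)) = Y1.
Delete trivial equation k = k.
Bind W := L; substituting into the one remaining equation that mentions W gives: succ(h(L,n,M)) = succ(h(succ(L),n,leaf(L))).
Bind Y1 := leaf(leaf(T)); no other remaining equation mentions Y1.
Decompose succ/1: h(L,n,M) = h(succ(L),n,leaf(L)).
Decompose h/3: L = succ(L),  n = n,  M = leaf(L).
Occurs check fails: L occurs in succ(L); the equation L = succ(L) has no finite solution.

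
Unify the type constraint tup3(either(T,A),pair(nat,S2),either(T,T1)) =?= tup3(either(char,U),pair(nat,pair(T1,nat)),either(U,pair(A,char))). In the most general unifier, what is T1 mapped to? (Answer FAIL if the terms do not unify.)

Decompose tup3/3: either(T,A) =?= either(char,U),  pair(nat,S2) =?= pair(nat,pair(T1,nat)),  either(T,T1) =?= either(U,pair(A,char)).
Decompose either/2: T =?= char,  A =?= U.
Bind T := char; substituting into the one remaining equation that mentions T gives: either(char,T1) =?= either(U,pair(A,char)).
Bind A := U; substituting into the one remaining equation that mentions A gives: either(char,T1) =?= either(U,pair(U,char)).
Decompose pair/2: nat =?= nat,  S2 =?= pair(T1,nat).
Delete trivial equation nat =?= nat.
Bind S2 := pair(T1,nat); no other remaining equation mentions S2.
Decompose either/2: char =?= U,  T1 =?= pair(U,char).
Bind U := char; substituting into the remaining equation gives: T1 =?= pair(char,char). Substituting into the earlier binding gives A := char.
Bind T1 := pair(char,char). Substituting into the earlier binding gives S2 := pair(pair(char,char),nat).
MGU = { T := char, A := char, S2 := pair(pair(char,char),nat), U := char, T1 := pair(char,char) }, so T1 := pair(char,char).

pair(char,char)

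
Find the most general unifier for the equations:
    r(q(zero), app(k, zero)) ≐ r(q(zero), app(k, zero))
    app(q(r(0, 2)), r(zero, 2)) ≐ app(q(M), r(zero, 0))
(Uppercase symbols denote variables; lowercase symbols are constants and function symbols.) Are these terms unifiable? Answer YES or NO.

Delete trivial equation r(q(zero), app(k, zero)) ≐ r(q(zero), app(k, zero)).
Decompose app/2: q(r(0, 2)) ≐ q(M),  r(zero, 2) ≐ r(zero, 0).
Decompose q/1: r(0, 2) ≐ M.
Bind M := r(0, 2); no other remaining equation mentions M.
Decompose r/2: zero ≐ zero,  2 ≐ 0.
Delete trivial equation zero ≐ zero.
Clash: constants 2 and 0 differ; no unifier exists.

NO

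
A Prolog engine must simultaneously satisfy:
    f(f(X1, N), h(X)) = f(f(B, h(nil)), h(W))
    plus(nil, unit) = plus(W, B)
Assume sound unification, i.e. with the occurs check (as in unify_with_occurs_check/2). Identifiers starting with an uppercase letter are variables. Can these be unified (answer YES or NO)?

Decompose f/2: f(X1, N) = f(B, h(nil)),  h(X) = h(W).
Decompose f/2: X1 = B,  N = h(nil).
Bind X1 := B; no other remaining equation mentions X1.
Bind N := h(nil); no other remaining equation mentions N.
Decompose h/1: X = W.
Bind X := W; no other remaining equation mentions X.
Decompose plus/2: nil = W,  unit = B.
Bind W := nil; no other remaining equation mentions W. Substituting into the earlier binding gives X := nil.
Bind B := unit. Substituting into the earlier binding gives X1 := unit.
No equations remain and no clash or occurs-check failure arose, so a unifier exists.

YES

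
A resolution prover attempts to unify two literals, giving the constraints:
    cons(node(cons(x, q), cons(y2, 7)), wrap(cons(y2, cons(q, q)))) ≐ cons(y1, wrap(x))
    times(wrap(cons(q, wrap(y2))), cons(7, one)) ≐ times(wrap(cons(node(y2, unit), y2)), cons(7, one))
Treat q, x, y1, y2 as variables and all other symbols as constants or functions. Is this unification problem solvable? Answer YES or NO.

Decompose cons/2: node(cons(x, q), cons(y2, 7)) ≐ y1,  wrap(cons(y2, cons(q, q))) ≐ wrap(x).
Bind y1 := node(cons(x, q), cons(y2, 7)); no other remaining equation mentions y1.
Decompose wrap/1: cons(y2, cons(q, q)) ≐ x.
Bind x := cons(y2, cons(q, q)); no other remaining equation mentions x. Substituting into the earlier binding gives y1 := node(cons(cons(y2, cons(q, q)), q), cons(y2, 7)).
Decompose times/2: wrap(cons(q, wrap(y2))) ≐ wrap(cons(node(y2, unit), y2)),  cons(7, one) ≐ cons(7, one).
Decompose wrap/1: cons(q, wrap(y2)) ≐ cons(node(y2, unit), y2).
Decompose cons/2: q ≐ node(y2, unit),  wrap(y2) ≐ y2.
Bind q := node(y2, unit); no other remaining equation mentions q. Substituting into the earlier bindings gives y1 := node(cons(cons(y2, cons(node(y2, unit), node(y2, unit))), node(y2, unit)), cons(y2, 7)), x := cons(y2, cons(node(y2, unit), node(y2, unit))).
Occurs check fails: y2 occurs in wrap(y2); the equation y2 ≐ wrap(y2) has no finite solution.

NO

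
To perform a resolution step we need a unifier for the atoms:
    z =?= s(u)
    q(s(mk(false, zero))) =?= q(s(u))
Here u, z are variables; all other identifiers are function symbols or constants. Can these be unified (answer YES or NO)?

Bind z := s(u); no other remaining equation mentions z.
Decompose q/1: s(mk(false, zero)) =?= s(u).
Decompose s/1: mk(false, zero) =?= u.
Bind u := mk(false, zero). Substituting into the earlier binding gives z := s(mk(false, zero)).
No equations remain and no clash or occurs-check failure arose, so a unifier exists.

YES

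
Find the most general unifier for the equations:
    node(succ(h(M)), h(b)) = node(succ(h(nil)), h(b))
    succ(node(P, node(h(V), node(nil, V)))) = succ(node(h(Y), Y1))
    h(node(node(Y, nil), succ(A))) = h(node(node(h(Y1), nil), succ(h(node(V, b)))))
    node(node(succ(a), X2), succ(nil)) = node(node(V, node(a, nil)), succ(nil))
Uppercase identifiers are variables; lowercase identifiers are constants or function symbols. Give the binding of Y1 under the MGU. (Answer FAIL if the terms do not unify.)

node(h(succ(a)), node(nil, succ(a)))

Decompose node/2: succ(h(M)) = succ(h(nil)),  h(b) = h(b).
Decompose succ/1: h(M) = h(nil).
Decompose h/1: M = nil.
Bind M := nil; no other remaining equation mentions M.
Delete trivial equation h(b) = h(b).
Decompose succ/1: node(P, node(h(V), node(nil, V))) = node(h(Y), Y1).
Decompose node/2: P = h(Y),  node(h(V), node(nil, V)) = Y1.
Bind P := h(Y); no other remaining equation mentions P.
Bind Y1 := node(h(V), node(nil, V)); substituting into the one remaining equation that mentions Y1 gives: h(node(node(Y, nil), succ(A))) = h(node(node(h(node(h(V), node(nil, V))), nil), succ(h(node(V, b))))).
Decompose h/1: node(node(Y, nil), succ(A)) = node(node(h(node(h(V), node(nil, V))), nil), succ(h(node(V, b)))).
Decompose node/2: node(Y, nil) = node(h(node(h(V), node(nil, V))), nil),  succ(A) = succ(h(node(V, b))).
Decompose node/2: Y = h(node(h(V), node(nil, V))),  nil = nil.
Bind Y := h(node(h(V), node(nil, V))); no other remaining equation mentions Y. Substituting into the earlier binding gives P := h(h(node(h(V), node(nil, V)))).
Delete trivial equation nil = nil.
Decompose succ/1: A = h(node(V, b)).
Bind A := h(node(V, b)); no other remaining equation mentions A.
Decompose node/2: node(succ(a), X2) = node(V, node(a, nil)),  succ(nil) = succ(nil).
Decompose node/2: succ(a) = V,  X2 = node(a, nil).
Bind V := succ(a); no other remaining equation mentions V. Substituting into the earlier bindings gives P := h(h(node(h(succ(a)), node(nil, succ(a))))), Y1 := node(h(succ(a)), node(nil, succ(a))), Y := h(node(h(succ(a)), node(nil, succ(a)))), A := h(node(succ(a), b)).
Bind X2 := node(a, nil); no other remaining equation mentions X2.
Delete trivial equation succ(nil) = succ(nil).
MGU = { M -> nil, P -> h(h(node(h(succ(a)), node(nil, succ(a))))), Y1 -> node(h(succ(a)), node(nil, succ(a))), Y -> h(node(h(succ(a)), node(nil, succ(a)))), A -> h(node(succ(a), b)), V -> succ(a), X2 -> node(a, nil) }, so Y1 -> node(h(succ(a)), node(nil, succ(a))).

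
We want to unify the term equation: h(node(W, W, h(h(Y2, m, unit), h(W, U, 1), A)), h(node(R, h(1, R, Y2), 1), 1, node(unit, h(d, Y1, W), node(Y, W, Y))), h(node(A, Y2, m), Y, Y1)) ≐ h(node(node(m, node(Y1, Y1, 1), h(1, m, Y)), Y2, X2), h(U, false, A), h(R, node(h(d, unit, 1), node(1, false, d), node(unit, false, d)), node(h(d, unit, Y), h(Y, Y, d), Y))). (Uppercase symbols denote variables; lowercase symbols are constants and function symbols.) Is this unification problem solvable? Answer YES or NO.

Decompose h/3: node(W, W, h(h(Y2, m, unit), h(W, U, 1), A)) ≐ node(node(m, node(Y1, Y1, 1), h(1, m, Y)), Y2, X2),  h(node(R, h(1, R, Y2), 1), 1, node(unit, h(d, Y1, W), node(Y, W, Y))) ≐ h(U, false, A),  h(node(A, Y2, m), Y, Y1) ≐ h(R, node(h(d, unit, 1), node(1, false, d), node(unit, false, d)), node(h(d, unit, Y), h(Y, Y, d), Y)).
Decompose node/3: W ≐ node(m, node(Y1, Y1, 1), h(1, m, Y)),  W ≐ Y2,  h(h(Y2, m, unit), h(W, U, 1), A) ≐ X2.
Bind W := node(m, node(Y1, Y1, 1), h(1, m, Y)); substituting into the 3 remaining equations that mention W gives: node(m, node(Y1, Y1, 1), h(1, m, Y)) ≐ Y2,  h(h(Y2, m, unit), h(node(m, node(Y1, Y1, 1), h(1, m, Y)), U, 1), A) ≐ X2,  h(node(R, h(1, R, Y2), 1), 1, node(unit, h(d, Y1, node(m, node(Y1, Y1, 1), h(1, m, Y))), node(Y, node(m, node(Y1, Y1, 1), h(1, m, Y)), Y))) ≐ h(U, false, A).
Bind Y2 := node(m, node(Y1, Y1, 1), h(1, m, Y)); substituting into the remaining equations gives: h(h(node(m, node(Y1, Y1, 1), h(1, m, Y)), m, unit), h(node(m, node(Y1, Y1, 1), h(1, m, Y)), U, 1), A) ≐ X2,  h(node(R, h(1, R, node(m, node(Y1, Y1, 1), h(1, m, Y))), 1), 1, node(unit, h(d, Y1, node(m, node(Y1, Y1, 1), h(1, m, Y))), node(Y, node(m, node(Y1, Y1, 1), h(1, m, Y)), Y))) ≐ h(U, false, A),  h(node(A, node(m, node(Y1, Y1, 1), h(1, m, Y)), m), Y, Y1) ≐ h(R, node(h(d, unit, 1), node(1, false, d), node(unit, false, d)), node(h(d, unit, Y), h(Y, Y, d), Y)).
Bind X2 := h(h(node(m, node(Y1, Y1, 1), h(1, m, Y)), m, unit), h(node(m, node(Y1, Y1, 1), h(1, m, Y)), U, 1), A); no other remaining equation mentions X2.
Decompose h/3: node(R, h(1, R, node(m, node(Y1, Y1, 1), h(1, m, Y))), 1) ≐ U,  1 ≐ false,  node(unit, h(d, Y1, node(m, node(Y1, Y1, 1), h(1, m, Y))), node(Y, node(m, node(Y1, Y1, 1), h(1, m, Y)), Y)) ≐ A.
Bind U := node(R, h(1, R, node(m, node(Y1, Y1, 1), h(1, m, Y))), 1); no other remaining equation mentions U. Substituting into the earlier binding gives X2 := h(h(node(m, node(Y1, Y1, 1), h(1, m, Y)), m, unit), h(node(m, node(Y1, Y1, 1), h(1, m, Y)), node(R, h(1, R, node(m, node(Y1, Y1, 1), h(1, m, Y))), 1), 1), A).
Clash: constants 1 and false differ; no unifier exists.

NO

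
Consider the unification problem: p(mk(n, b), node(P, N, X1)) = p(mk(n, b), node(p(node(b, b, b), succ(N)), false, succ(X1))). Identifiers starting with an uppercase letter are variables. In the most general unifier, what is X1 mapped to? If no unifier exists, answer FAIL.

FAIL

Decompose p/2: mk(n, b) = mk(n, b),  node(P, N, X1) = node(p(node(b, b, b), succ(N)), false, succ(X1)).
Delete trivial equation mk(n, b) = mk(n, b).
Decompose node/3: P = p(node(b, b, b), succ(N)),  N = false,  X1 = succ(X1).
Bind P := p(node(b, b, b), succ(N)); no other remaining equation mentions P.
Bind N := false; no other remaining equation mentions N. Substituting into the earlier binding gives P := p(node(b, b, b), succ(false)).
Occurs check fails: X1 occurs in succ(X1); the equation X1 = succ(X1) has no finite solution.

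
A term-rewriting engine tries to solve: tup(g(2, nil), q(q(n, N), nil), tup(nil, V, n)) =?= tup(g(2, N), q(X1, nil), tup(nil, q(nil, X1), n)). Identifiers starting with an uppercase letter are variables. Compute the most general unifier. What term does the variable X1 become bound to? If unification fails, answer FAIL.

Decompose tup/3: g(2, nil) =?= g(2, N),  q(q(n, N), nil) =?= q(X1, nil),  tup(nil, V, n) =?= tup(nil, q(nil, X1), n).
Decompose g/2: 2 =?= 2,  nil =?= N.
Delete trivial equation 2 =?= 2.
Bind N := nil; substituting into the one remaining equation that mentions N gives: q(q(n, nil), nil) =?= q(X1, nil).
Decompose q/2: q(n, nil) =?= X1,  nil =?= nil.
Bind X1 := q(n, nil); substituting into the one remaining equation that mentions X1 gives: tup(nil, V, n) =?= tup(nil, q(nil, q(n, nil)), n).
Delete trivial equation nil =?= nil.
Decompose tup/3: nil =?= nil,  V =?= q(nil, q(n, nil)),  n =?= n.
Delete trivial equation nil =?= nil.
Bind V := q(nil, q(n, nil)); no other remaining equation mentions V.
Delete trivial equation n =?= n.
MGU = { N := nil, X1 := q(n, nil), V := q(nil, q(n, nil)) }, so X1 := q(n, nil).

q(n, nil)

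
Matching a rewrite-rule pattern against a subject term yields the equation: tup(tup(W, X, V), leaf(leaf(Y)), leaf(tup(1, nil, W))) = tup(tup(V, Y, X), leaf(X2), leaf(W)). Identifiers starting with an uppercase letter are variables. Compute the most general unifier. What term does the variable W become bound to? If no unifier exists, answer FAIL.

FAIL

Decompose tup/3: tup(W, X, V) = tup(V, Y, X),  leaf(leaf(Y)) = leaf(X2),  leaf(tup(1, nil, W)) = leaf(W).
Decompose tup/3: W = V,  X = Y,  V = X.
Bind W := V; substituting into the one remaining equation that mentions W gives: leaf(tup(1, nil, V)) = leaf(V).
Bind X := Y; substituting into the one remaining equation that mentions X gives: V = Y.
Bind V := Y; substituting into the one remaining equation that mentions V gives: leaf(tup(1, nil, Y)) = leaf(Y). Substituting into the earlier binding gives W := Y.
Decompose leaf/1: leaf(Y) = X2.
Bind X2 := leaf(Y); no other remaining equation mentions X2.
Decompose leaf/1: tup(1, nil, Y) = Y.
Occurs check fails: Y occurs in tup(1, nil, Y); the equation Y = tup(1, nil, Y) has no finite solution.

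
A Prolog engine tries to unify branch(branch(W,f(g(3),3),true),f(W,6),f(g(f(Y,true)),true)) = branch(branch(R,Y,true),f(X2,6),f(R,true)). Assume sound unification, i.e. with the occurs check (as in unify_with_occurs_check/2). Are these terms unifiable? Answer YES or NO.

Decompose branch/3: branch(W,f(g(3),3),true) = branch(R,Y,true),  f(W,6) = f(X2,6),  f(g(f(Y,true)),true) = f(R,true).
Decompose branch/3: W = R,  f(g(3),3) = Y,  true = true.
Bind W := R; substituting into the one remaining equation that mentions W gives: f(R,6) = f(X2,6).
Bind Y := f(g(3),3); substituting into the one remaining equation that mentions Y gives: f(g(f(f(g(3),3),true)),true) = f(R,true).
Delete trivial equation true = true.
Decompose f/2: R = X2,  6 = 6.
Bind R := X2; substituting into the one remaining equation that mentions R gives: f(g(f(f(g(3),3),true)),true) = f(X2,true). Substituting into the earlier binding gives W := X2.
Delete trivial equation 6 = 6.
Decompose f/2: g(f(f(g(3),3),true)) = X2,  true = true.
Bind X2 := g(f(f(g(3),3),true)); no other remaining equation mentions X2. Substituting into the earlier bindings gives W := g(f(f(g(3),3),true)), R := g(f(f(g(3),3),true)).
Delete trivial equation true = true.
No equations remain and no clash or occurs-check failure arose, so a unifier exists.

YES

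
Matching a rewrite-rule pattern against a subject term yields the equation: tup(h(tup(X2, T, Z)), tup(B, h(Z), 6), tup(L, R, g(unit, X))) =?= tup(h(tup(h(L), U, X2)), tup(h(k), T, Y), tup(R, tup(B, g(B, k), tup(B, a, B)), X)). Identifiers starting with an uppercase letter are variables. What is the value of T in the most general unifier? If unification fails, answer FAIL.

FAIL

Decompose tup/3: h(tup(X2, T, Z)) =?= h(tup(h(L), U, X2)),  tup(B, h(Z), 6) =?= tup(h(k), T, Y),  tup(L, R, g(unit, X)) =?= tup(R, tup(B, g(B, k), tup(B, a, B)), X).
Decompose h/1: tup(X2, T, Z) =?= tup(h(L), U, X2).
Decompose tup/3: X2 =?= h(L),  T =?= U,  Z =?= X2.
Bind X2 := h(L); substituting into the one remaining equation that mentions X2 gives: Z =?= h(L).
Bind T := U; substituting into the one remaining equation that mentions T gives: tup(B, h(Z), 6) =?= tup(h(k), U, Y).
Bind Z := h(L); substituting into the one remaining equation that mentions Z gives: tup(B, h(h(L)), 6) =?= tup(h(k), U, Y).
Decompose tup/3: B =?= h(k),  h(h(L)) =?= U,  6 =?= Y.
Bind B := h(k); substituting into the one remaining equation that mentions B gives: tup(L, R, g(unit, X)) =?= tup(R, tup(h(k), g(h(k), k), tup(h(k), a, h(k))), X).
Bind U := h(h(L)); no other remaining equation mentions U. Substituting into the earlier binding gives T := h(h(L)).
Bind Y := 6; no other remaining equation mentions Y.
Decompose tup/3: L =?= R,  R =?= tup(h(k), g(h(k), k), tup(h(k), a, h(k))),  g(unit, X) =?= X.
Bind L := R; no other remaining equation mentions L. Substituting into the earlier bindings gives X2 := h(R), T := h(h(R)), Z := h(R), U := h(h(R)).
Bind R := tup(h(k), g(h(k), k), tup(h(k), a, h(k))); no other remaining equation mentions R. Substituting into the earlier bindings gives X2 := h(tup(h(k), g(h(k), k), tup(h(k), a, h(k)))), T := h(h(tup(h(k), g(h(k), k), tup(h(k), a, h(k))))), Z := h(tup(h(k), g(h(k), k), tup(h(k), a, h(k)))), U := h(h(tup(h(k), g(h(k), k), tup(h(k), a, h(k))))), L := tup(h(k), g(h(k), k), tup(h(k), a, h(k))).
Occurs check fails: X occurs in g(unit, X); the equation X =?= g(unit, X) has no finite solution.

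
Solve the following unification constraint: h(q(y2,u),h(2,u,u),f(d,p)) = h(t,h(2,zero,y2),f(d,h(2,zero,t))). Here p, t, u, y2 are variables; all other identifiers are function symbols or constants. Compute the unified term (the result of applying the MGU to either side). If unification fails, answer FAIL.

h(q(zero,zero),h(2,zero,zero),f(d,h(2,zero,q(zero,zero))))

Decompose h/3: q(y2,u) = t,  h(2,u,u) = h(2,zero,y2),  f(d,p) = f(d,h(2,zero,t)).
Bind t := q(y2,u); substituting into the one remaining equation that mentions t gives: f(d,p) = f(d,h(2,zero,q(y2,u))).
Decompose h/3: 2 = 2,  u = zero,  u = y2.
Delete trivial equation 2 = 2.
Bind u := zero; substituting into the remaining equations gives: zero = y2,  f(d,p) = f(d,h(2,zero,q(y2,zero))). Substituting into the earlier binding gives t := q(y2,zero).
Bind y2 := zero; substituting into the remaining equation gives: f(d,p) = f(d,h(2,zero,q(zero,zero))). Substituting into the earlier binding gives t := q(zero,zero).
Decompose f/2: d = d,  p = h(2,zero,q(zero,zero)).
Delete trivial equation d = d.
Bind p := h(2,zero,q(zero,zero)).
Applying the MGU to either side gives h(q(zero,zero),h(2,zero,zero),f(d,h(2,zero,q(zero,zero)))).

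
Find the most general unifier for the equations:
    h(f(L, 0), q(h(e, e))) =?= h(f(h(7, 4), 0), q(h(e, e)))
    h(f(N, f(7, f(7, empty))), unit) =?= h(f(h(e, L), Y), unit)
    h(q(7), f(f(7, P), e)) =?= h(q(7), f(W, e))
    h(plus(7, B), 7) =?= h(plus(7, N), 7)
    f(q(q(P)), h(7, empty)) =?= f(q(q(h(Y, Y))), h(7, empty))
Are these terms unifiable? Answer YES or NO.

YES

Decompose h/2: f(L, 0) =?= f(h(7, 4), 0),  q(h(e, e)) =?= q(h(e, e)).
Decompose f/2: L =?= h(7, 4),  0 =?= 0.
Bind L := h(7, 4); substituting into the one remaining equation that mentions L gives: h(f(N, f(7, f(7, empty))), unit) =?= h(f(h(e, h(7, 4)), Y), unit).
Delete trivial equation 0 =?= 0.
Delete trivial equation q(h(e, e)) =?= q(h(e, e)).
Decompose h/2: f(N, f(7, f(7, empty))) =?= f(h(e, h(7, 4)), Y),  unit =?= unit.
Decompose f/2: N =?= h(e, h(7, 4)),  f(7, f(7, empty)) =?= Y.
Bind N := h(e, h(7, 4)); substituting into the one remaining equation that mentions N gives: h(plus(7, B), 7) =?= h(plus(7, h(e, h(7, 4))), 7).
Bind Y := f(7, f(7, empty)); substituting into the one remaining equation that mentions Y gives: f(q(q(P)), h(7, empty)) =?= f(q(q(h(f(7, f(7, empty)), f(7, f(7, empty))))), h(7, empty)).
Delete trivial equation unit =?= unit.
Decompose h/2: q(7) =?= q(7),  f(f(7, P), e) =?= f(W, e).
Delete trivial equation q(7) =?= q(7).
Decompose f/2: f(7, P) =?= W,  e =?= e.
Bind W := f(7, P); no other remaining equation mentions W.
Delete trivial equation e =?= e.
Decompose h/2: plus(7, B) =?= plus(7, h(e, h(7, 4))),  7 =?= 7.
Decompose plus/2: 7 =?= 7,  B =?= h(e, h(7, 4)).
Delete trivial equation 7 =?= 7.
Bind B := h(e, h(7, 4)); no other remaining equation mentions B.
Delete trivial equation 7 =?= 7.
Decompose f/2: q(q(P)) =?= q(q(h(f(7, f(7, empty)), f(7, f(7, empty))))),  h(7, empty) =?= h(7, empty).
Decompose q/1: q(P) =?= q(h(f(7, f(7, empty)), f(7, f(7, empty)))).
Decompose q/1: P =?= h(f(7, f(7, empty)), f(7, f(7, empty))).
Bind P := h(f(7, f(7, empty)), f(7, f(7, empty))); no other remaining equation mentions P. Substituting into the earlier binding gives W := f(7, h(f(7, f(7, empty)), f(7, f(7, empty)))).
Delete trivial equation h(7, empty) =?= h(7, empty).
No equations remain and no clash or occurs-check failure arose, so a unifier exists.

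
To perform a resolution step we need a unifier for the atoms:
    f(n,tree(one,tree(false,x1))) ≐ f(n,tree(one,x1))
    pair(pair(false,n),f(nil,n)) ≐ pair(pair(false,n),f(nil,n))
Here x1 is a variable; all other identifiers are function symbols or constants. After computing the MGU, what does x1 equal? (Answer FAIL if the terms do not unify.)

FAIL

Decompose f/2: n ≐ n,  tree(one,tree(false,x1)) ≐ tree(one,x1).
Delete trivial equation n ≐ n.
Decompose tree/2: one ≐ one,  tree(false,x1) ≐ x1.
Delete trivial equation one ≐ one.
Occurs check fails: x1 occurs in tree(false,x1); the equation x1 ≐ tree(false,x1) has no finite solution.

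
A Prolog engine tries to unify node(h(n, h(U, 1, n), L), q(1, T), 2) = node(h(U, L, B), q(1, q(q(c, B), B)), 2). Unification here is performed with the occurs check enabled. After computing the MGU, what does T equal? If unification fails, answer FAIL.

Decompose node/3: h(n, h(U, 1, n), L) = h(U, L, B),  q(1, T) = q(1, q(q(c, B), B)),  2 = 2.
Decompose h/3: n = U,  h(U, 1, n) = L,  L = B.
Bind U := n; substituting into the one remaining equation that mentions U gives: h(n, 1, n) = L.
Bind L := h(n, 1, n); substituting into the one remaining equation that mentions L gives: h(n, 1, n) = B.
Bind B := h(n, 1, n); substituting into the one remaining equation that mentions B gives: q(1, T) = q(1, q(q(c, h(n, 1, n)), h(n, 1, n))).
Decompose q/2: 1 = 1,  T = q(q(c, h(n, 1, n)), h(n, 1, n)).
Delete trivial equation 1 = 1.
Bind T := q(q(c, h(n, 1, n)), h(n, 1, n)); no other remaining equation mentions T.
Delete trivial equation 2 = 2.
MGU = { U = n, L = h(n, 1, n), B = h(n, 1, n), T = q(q(c, h(n, 1, n)), h(n, 1, n)) }, so T = q(q(c, h(n, 1, n)), h(n, 1, n)).

q(q(c, h(n, 1, n)), h(n, 1, n))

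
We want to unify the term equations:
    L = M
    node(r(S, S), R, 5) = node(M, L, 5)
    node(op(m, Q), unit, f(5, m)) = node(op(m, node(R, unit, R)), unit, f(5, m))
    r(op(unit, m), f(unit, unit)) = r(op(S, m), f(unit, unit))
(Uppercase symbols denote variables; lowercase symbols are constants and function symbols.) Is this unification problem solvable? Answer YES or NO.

YES

Bind L := M; substituting into the one remaining equation that mentions L gives: node(r(S, S), R, 5) = node(M, M, 5).
Decompose node/3: r(S, S) = M,  R = M,  5 = 5.
Bind M := r(S, S); substituting into the one remaining equation that mentions M gives: R = r(S, S). Substituting into the earlier binding gives L := r(S, S).
Bind R := r(S, S); substituting into the one remaining equation that mentions R gives: node(op(m, Q), unit, f(5, m)) = node(op(m, node(r(S, S), unit, r(S, S))), unit, f(5, m)).
Delete trivial equation 5 = 5.
Decompose node/3: op(m, Q) = op(m, node(r(S, S), unit, r(S, S))),  unit = unit,  f(5, m) = f(5, m).
Decompose op/2: m = m,  Q = node(r(S, S), unit, r(S, S)).
Delete trivial equation m = m.
Bind Q := node(r(S, S), unit, r(S, S)); no other remaining equation mentions Q.
Delete trivial equation unit = unit.
Delete trivial equation f(5, m) = f(5, m).
Decompose r/2: op(unit, m) = op(S, m),  f(unit, unit) = f(unit, unit).
Decompose op/2: unit = S,  m = m.
Bind S := unit; no other remaining equation mentions S. Substituting into the earlier bindings gives L := r(unit, unit), M := r(unit, unit), R := r(unit, unit), Q := node(r(unit, unit), unit, r(unit, unit)).
Delete trivial equation m = m.
Delete trivial equation f(unit, unit) = f(unit, unit).
No equations remain and no clash or occurs-check failure arose, so a unifier exists.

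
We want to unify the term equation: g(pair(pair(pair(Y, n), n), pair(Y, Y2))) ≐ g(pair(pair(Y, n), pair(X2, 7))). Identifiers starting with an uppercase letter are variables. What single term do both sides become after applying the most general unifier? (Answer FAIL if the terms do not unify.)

Decompose g/1: pair(pair(pair(Y, n), n), pair(Y, Y2)) ≐ pair(pair(Y, n), pair(X2, 7)).
Decompose pair/2: pair(pair(Y, n), n) ≐ pair(Y, n),  pair(Y, Y2) ≐ pair(X2, 7).
Decompose pair/2: pair(Y, n) ≐ Y,  n ≐ n.
Occurs check fails: Y occurs in pair(Y, n); the equation Y ≐ pair(Y, n) has no finite solution.

FAIL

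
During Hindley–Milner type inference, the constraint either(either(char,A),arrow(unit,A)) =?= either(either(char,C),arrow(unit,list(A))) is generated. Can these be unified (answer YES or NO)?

Decompose either/2: either(char,A) =?= either(char,C),  arrow(unit,A) =?= arrow(unit,list(A)).
Decompose either/2: char =?= char,  A =?= C.
Delete trivial equation char =?= char.
Bind A := C; substituting into the remaining equation gives: arrow(unit,C) =?= arrow(unit,list(C)).
Decompose arrow/2: unit =?= unit,  C =?= list(C).
Delete trivial equation unit =?= unit.
Occurs check fails: C occurs in list(C); the equation C =?= list(C) has no finite solution.

NO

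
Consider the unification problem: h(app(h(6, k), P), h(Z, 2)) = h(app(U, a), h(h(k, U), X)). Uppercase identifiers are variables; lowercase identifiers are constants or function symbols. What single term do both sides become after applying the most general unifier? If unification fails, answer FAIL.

h(app(h(6, k), a), h(h(k, h(6, k)), 2))

Decompose h/2: app(h(6, k), P) = app(U, a),  h(Z, 2) = h(h(k, U), X).
Decompose app/2: h(6, k) = U,  P = a.
Bind U := h(6, k); substituting into the one remaining equation that mentions U gives: h(Z, 2) = h(h(k, h(6, k)), X).
Bind P := a; no other remaining equation mentions P.
Decompose h/2: Z = h(k, h(6, k)),  2 = X.
Bind Z := h(k, h(6, k)); no other remaining equation mentions Z.
Bind X := 2.
Applying the MGU to either side gives h(app(h(6, k), a), h(h(k, h(6, k)), 2)).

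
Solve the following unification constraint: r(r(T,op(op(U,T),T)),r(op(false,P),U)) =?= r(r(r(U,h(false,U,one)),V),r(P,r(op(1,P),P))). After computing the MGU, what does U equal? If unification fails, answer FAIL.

FAIL

Decompose r/2: r(T,op(op(U,T),T)) =?= r(r(U,h(false,U,one)),V),  r(op(false,P),U) =?= r(P,r(op(1,P),P)).
Decompose r/2: T =?= r(U,h(false,U,one)),  op(op(U,T),T) =?= V.
Bind T := r(U,h(false,U,one)); substituting into the one remaining equation that mentions T gives: op(op(U,r(U,h(false,U,one))),r(U,h(false,U,one))) =?= V.
Bind V := op(op(U,r(U,h(false,U,one))),r(U,h(false,U,one))); no other remaining equation mentions V.
Decompose r/2: op(false,P) =?= P,  U =?= r(op(1,P),P).
Occurs check fails: P occurs in op(false,P); the equation P =?= op(false,P) has no finite solution.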